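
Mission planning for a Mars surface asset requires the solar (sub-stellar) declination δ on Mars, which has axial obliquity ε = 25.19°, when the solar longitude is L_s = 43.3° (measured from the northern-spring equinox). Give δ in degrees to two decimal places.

sin δ = sin ε · sin L_s = sin 25.19° × sin 43.3° = 0.291899.
δ = arcsin(0.291899) = +16.97°.

δ = +16.97°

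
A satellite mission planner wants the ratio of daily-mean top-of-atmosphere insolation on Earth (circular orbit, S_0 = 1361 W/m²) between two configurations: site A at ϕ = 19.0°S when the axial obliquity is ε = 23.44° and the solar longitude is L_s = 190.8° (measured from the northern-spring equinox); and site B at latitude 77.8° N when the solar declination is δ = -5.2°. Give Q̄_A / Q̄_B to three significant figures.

Q̄_A / Q̄_B ≈ 10.9

— Configuration A (ϕ=-19.0°):
Solar declination: sin δ = sin ε · sin L_s = sin 23.44° × sin 190.8° = -0.07454, so δ = -4.275°.
cos h₀ = −tan(-19.0°) tan(-4.275°) = -0.0257, h₀ = 1.5965 rad.
Bracket: h₀ sin ϕ sin δ + cos ϕ cos δ sin h₀ = 1.5965×-0.32557×-0.07454 + 0.94552×0.99722×0.99967 = 0.038744 + 0.942580 = 0.981324.
Q̄ = (S_0/π) × [bracket] = (1361/π) × 0.981324 = 425.13 W/m².
— Configuration B (ϕ=+77.8°):
cos h₀ = −tan(+77.8°) tan(-5.200°) = 0.4209, h₀ = 1.1363 rad.
Bracket: h₀ sin ϕ sin δ + cos ϕ cos δ sin h₀ = 1.1363×0.97742×-0.09063 + 0.21132×0.99588×0.90710 = -0.100658 + 0.190899 = 0.090241.
Q̄ = (S_0/π) × [bracket] = (1361/π) × 0.090241 = 39.094 W/m².
Ratio Q̄_A / Q̄_B = 425.13 / 39.094 = 10.87.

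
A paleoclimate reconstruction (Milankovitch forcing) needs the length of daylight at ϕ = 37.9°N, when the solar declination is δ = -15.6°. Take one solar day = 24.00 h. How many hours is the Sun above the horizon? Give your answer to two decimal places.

10.33 h

cos h₀ = −tan ϕ · tan δ = −tan(+37.9°) × tan(-15.600°) = 0.2174, so h₀ = 1.3517 rad = 77.45°.
Daylight = 2h₀/(2π) × 24.00 h = (1.3517/π) × 24.00 = 10.33 h.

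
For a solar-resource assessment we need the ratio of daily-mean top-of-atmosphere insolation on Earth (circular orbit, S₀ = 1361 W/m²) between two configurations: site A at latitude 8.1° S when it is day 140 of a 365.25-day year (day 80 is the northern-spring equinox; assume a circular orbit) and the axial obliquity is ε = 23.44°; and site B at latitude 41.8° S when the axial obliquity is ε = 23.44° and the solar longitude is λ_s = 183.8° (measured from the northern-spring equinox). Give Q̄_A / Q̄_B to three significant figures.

— Configuration A (φ=-8.1°):
Solar longitude: λ_s = 360° × (140 − 80)/365.25 = 59.138°.
sin δ = sin 23.44° × sin 59.138° = 0.34146, so δ = +19.966°.
cos H₀ = −tan(-8.1°) tan(+19.966°) = 0.0517, H₀ = 1.5191 rad.
Bracket: H₀ sin φ sin δ + cos φ cos δ sin H₀ = 1.5191×-0.14090×0.34146 + 0.99002×0.93990×0.99866 = -0.073087 + 0.929273 = 0.856186.
Q̄ = (S₀/π) × [bracket] = (1361/π) × 0.856186 = 370.92 W/m².
— Configuration B (φ=-41.8°):
Solar declination: sin δ = sin ε · sin λ_s = sin 23.44° × sin 183.8° = -0.02636, so δ = -1.511°.
cos H₀ = −tan(-41.8°) tan(-1.511°) = -0.0236, H₀ = 1.5944 rad.
Bracket: H₀ sin φ sin δ + cos φ cos δ sin H₀ = 1.5944×-0.66653×-0.02636 + 0.74548×0.99965×0.99972 = 0.028013 + 0.745010 = 0.773023.
Q̄ = (S₀/π) × [bracket] = (1361/π) × 0.773023 = 334.89 W/m².
Ratio Q̄_A / Q̄_B = 370.92 / 334.89 = 1.108.

Q̄_A / Q̄_B ≈ 1.11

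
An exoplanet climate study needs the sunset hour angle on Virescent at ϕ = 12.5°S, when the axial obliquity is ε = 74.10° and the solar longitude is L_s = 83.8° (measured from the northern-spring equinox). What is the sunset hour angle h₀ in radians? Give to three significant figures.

h₀ = 0.762 rad

Solar declination: sin δ = sin ε · sin L_s = sin 74.10° × sin 83.8° = 0.95612, so δ = +72.963°.
cos h₀ = −tan ϕ · tan δ = −tan(-12.5°) × tan(+72.963°) = 0.7235, so h₀ = 0.7620 rad = 43.66°.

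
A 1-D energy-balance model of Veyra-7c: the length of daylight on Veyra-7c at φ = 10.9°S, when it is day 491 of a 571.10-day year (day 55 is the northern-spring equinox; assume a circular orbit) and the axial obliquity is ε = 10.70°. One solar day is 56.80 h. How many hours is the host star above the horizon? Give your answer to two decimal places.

Solar longitude: λ_s = 360° × (491 − 55)/571.10 = 274.838°.
sin δ = sin 10.70° × sin 274.838° = -0.18501, so δ = -10.661°.
cos H₀ = −tan φ · tan δ = −tan(-10.9°) × tan(-10.661°) = -0.0363, so H₀ = 1.6071 rad = 92.08°.
Daylight = 2H₀/(2π) × 56.80 h = (1.6071/π) × 56.80 = 29.06 h.

29.06 h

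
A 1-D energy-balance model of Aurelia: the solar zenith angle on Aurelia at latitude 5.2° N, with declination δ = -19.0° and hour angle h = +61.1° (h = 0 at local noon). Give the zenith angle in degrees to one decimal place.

θ_z = 64.8°

cos θ_z = sin φ sin δ + cos φ cos δ cos h = -0.029507 + 0.455072 = 0.425565.
θ_z = arccos(0.425565) = 64.8°.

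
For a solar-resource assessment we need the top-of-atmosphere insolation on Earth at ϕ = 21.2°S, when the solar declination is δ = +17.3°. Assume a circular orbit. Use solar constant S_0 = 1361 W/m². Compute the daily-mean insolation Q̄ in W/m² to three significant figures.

Q̄ ≈ 315 W/m²

cos h₀ = −tan(-21.2°) tan(+17.300°) = 0.1208, h₀ = 1.4497 rad.
Bracket: h₀ sin ϕ sin δ + cos ϕ cos δ sin h₀ = 1.4497×-0.36162×0.29737 + 0.93232×0.95476×0.99268 = -0.155893 + 0.883626 = 0.727733.
Q̄ = (S_0/π) × [bracket] = (1361/π) × 0.727733 = 315.3 W/m².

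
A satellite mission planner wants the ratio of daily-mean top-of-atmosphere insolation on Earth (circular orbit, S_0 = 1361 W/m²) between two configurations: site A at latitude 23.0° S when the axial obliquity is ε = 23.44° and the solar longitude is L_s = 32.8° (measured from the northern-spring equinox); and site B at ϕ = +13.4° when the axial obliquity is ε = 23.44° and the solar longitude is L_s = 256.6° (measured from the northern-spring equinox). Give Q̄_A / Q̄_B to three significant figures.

Q̄_A / Q̄_B ≈ 1.01

— Configuration A (ϕ=-23.0°):
Solar declination: sin δ = sin ε · sin L_s = sin 23.44° × sin 32.8° = 0.21549, so δ = +12.444°.
cos h₀ = −tan(-23.0°) tan(+12.444°) = 0.0937, h₀ = 1.4770 rad.
Bracket: h₀ sin ϕ sin δ + cos ϕ cos δ sin h₀ = 1.4770×-0.39073×0.21549 + 0.92050×0.97651×0.99560 = -0.124361 + 0.894922 = 0.770561.
Q̄ = (S_0/π) × [bracket] = (1361/π) × 0.770561 = 333.82 W/m².
— Configuration B (ϕ=+13.4°):
Solar declination: sin δ = sin ε · sin L_s = sin 23.44° × sin 256.6° = -0.38696, so δ = -22.765°.
cos h₀ = −tan(+13.4°) tan(-22.765°) = 0.1000, h₀ = 1.4707 rad.
Bracket: h₀ sin ϕ sin δ + cos ϕ cos δ sin h₀ = 1.4707×0.23175×-0.38696 + 0.97278×0.92210×0.99499 = -0.131889 + 0.892506 = 0.760617.
Q̄ = (S_0/π) × [bracket] = (1361/π) × 0.760617 = 329.51 W/m².
Ratio Q̄_A / Q̄_B = 333.82 / 329.51 = 1.013.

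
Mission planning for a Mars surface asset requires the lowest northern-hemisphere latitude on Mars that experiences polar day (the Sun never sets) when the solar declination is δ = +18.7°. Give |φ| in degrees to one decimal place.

Polar day requires cos H₀ = −tan φ tan δ ≤ −1, i.e. tan φ tan δ ≥ 1.
The boundary is |tan φ| · |tan δ| = 1, so |φ| = 90° − |δ| = 90° − 18.7° = 71.3° in the northern hemisphere.

|φ| = 71.3°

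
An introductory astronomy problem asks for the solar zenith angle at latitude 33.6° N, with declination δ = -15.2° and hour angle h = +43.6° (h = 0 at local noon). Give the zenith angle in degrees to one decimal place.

cos θ_z = sin φ sin δ + cos φ cos δ cos h = -0.145093 + 0.582077 = 0.436984.
θ_z = arccos(0.436984) = 64.1°.

θ_z = 64.1°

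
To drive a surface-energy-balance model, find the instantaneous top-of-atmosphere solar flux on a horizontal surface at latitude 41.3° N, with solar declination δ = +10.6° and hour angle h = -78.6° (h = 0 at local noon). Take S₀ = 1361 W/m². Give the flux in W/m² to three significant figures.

cos θ_z = sin φ sin δ + cos φ cos δ cos h = 0.121408 + 0.145959 = 0.267367.
Flux = S₀ · cos θ_z = 1361 × 0.267367 = 363.9 W/m².

364 W/m²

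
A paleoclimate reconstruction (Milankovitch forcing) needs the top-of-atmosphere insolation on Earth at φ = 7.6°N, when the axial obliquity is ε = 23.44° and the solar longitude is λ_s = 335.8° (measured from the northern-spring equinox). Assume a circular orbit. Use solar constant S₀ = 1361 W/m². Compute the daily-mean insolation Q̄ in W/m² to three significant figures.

Q̄ ≈ 409 W/m²

Solar declination: sin δ = sin ε · sin λ_s = sin 23.44° × sin 335.8° = -0.16306, so δ = -9.385°.
cos H₀ = −tan(+7.6°) tan(-9.385°) = 0.0221, H₀ = 1.5487 rad.
Bracket: H₀ sin φ sin δ + cos φ cos δ sin H₀ = 1.5487×0.13226×-0.16306 + 0.99122×0.98662×0.99976 = -0.033400 + 0.977723 = 0.944323.
Q̄ = (S₀/π) × [bracket] = (1361/π) × 0.944323 = 409.1 W/m².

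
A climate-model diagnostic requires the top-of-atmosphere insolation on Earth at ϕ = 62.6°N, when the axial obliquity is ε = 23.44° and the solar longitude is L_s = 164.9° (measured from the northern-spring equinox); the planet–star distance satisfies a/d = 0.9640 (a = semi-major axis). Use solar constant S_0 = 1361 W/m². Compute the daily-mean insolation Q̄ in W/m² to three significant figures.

Q̄ ≈ 246 W/m²

Solar declination: sin δ = sin ε · sin L_s = sin 23.44° × sin 164.9° = 0.10363, so δ = +5.948°.
cos h₀ = −tan(+62.6°) tan(+5.948°) = -0.2010, h₀ = 1.7732 rad.
Bracket: h₀ sin ϕ sin δ + cos ϕ cos δ sin h₀ = 1.7732×0.88782×0.10363 + 0.46020×0.99462×0.97959 = 0.163143 + 0.448382 = 0.611525.
Inverse-square distance factor (a/d)² = 0.9640² = 0.929296.
Q̄ = (S_0/π) × 0.929296 × [bracket] = (1361/π) × 0.929296 × 0.611525 = 246.2 W/m².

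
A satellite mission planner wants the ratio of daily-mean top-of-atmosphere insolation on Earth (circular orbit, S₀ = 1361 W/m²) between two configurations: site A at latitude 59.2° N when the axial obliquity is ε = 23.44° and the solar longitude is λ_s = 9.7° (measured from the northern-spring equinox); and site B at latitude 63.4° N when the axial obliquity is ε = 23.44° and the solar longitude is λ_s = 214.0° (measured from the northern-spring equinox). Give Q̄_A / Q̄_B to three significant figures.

— Configuration A (φ=+59.2°):
Solar declination: sin δ = sin ε · sin λ_s = sin 23.44° × sin 9.7° = 0.06702, so δ = +3.843°.
cos H₀ = −tan(+59.2°) tan(+3.843°) = -0.1127, H₀ = 1.6837 rad.
Bracket: H₀ sin φ sin δ + cos φ cos δ sin H₀ = 1.6837×0.85896×0.06702 + 0.51204×0.99775×0.99363 = 0.096926 + 0.507634 = 0.604560.
Q̄ = (S₀/π) × [bracket] = (1361/π) × 0.604560 = 261.91 W/m².
— Configuration B (φ=+63.4°):
Solar declination: sin δ = sin ε · sin λ_s = sin 23.44° × sin 214.0° = -0.22244, so δ = -12.852°.
cos H₀ = −tan(+63.4°) tan(-12.852°) = 0.4556, H₀ = 1.0977 rad.
Bracket: H₀ sin φ sin δ + cos φ cos δ sin H₀ = 1.0977×0.89415×-0.22244 + 0.44776×0.97495×0.89018 = -0.218327 + 0.388602 = 0.170275.
Q̄ = (S₀/π) × [bracket] = (1361/π) × 0.170275 = 73.766 W/m².
Ratio Q̄_A / Q̄_B = 261.91 / 73.766 = 3.551.

Q̄_A / Q̄_B ≈ 3.55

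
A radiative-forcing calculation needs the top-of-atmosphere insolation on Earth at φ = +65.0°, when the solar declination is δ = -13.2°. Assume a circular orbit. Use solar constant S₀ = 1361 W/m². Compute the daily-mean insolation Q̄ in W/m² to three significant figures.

Q̄ ≈ 60.5 W/m²

cos H₀ = −tan(+65.0°) tan(-13.200°) = 0.5030, H₀ = 1.0437 rad.
Bracket: H₀ sin φ sin δ + cos φ cos δ sin H₀ = 1.0437×0.90631×-0.22835 + 0.42262×0.97358×0.86429 = -0.216000 + 0.355616 = 0.139616.
Q̄ = (S₀/π) × [bracket] = (1361/π) × 0.139616 = 60.48 W/m².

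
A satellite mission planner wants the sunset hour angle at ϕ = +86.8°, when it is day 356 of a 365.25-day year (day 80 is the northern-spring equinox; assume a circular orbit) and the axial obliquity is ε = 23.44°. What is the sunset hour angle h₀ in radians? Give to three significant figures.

Solar longitude: L_s = 360° × (356 − 80)/365.25 = 272.033°.
sin δ = sin 23.44° × sin 272.033° = -0.39754, so δ = -23.424°.
cos h₀ = −tan ϕ · tan δ = 7.7491 ≥ 1, so the Sun never rises (polar night) and h₀ = 0.

h₀ = 0.00 rad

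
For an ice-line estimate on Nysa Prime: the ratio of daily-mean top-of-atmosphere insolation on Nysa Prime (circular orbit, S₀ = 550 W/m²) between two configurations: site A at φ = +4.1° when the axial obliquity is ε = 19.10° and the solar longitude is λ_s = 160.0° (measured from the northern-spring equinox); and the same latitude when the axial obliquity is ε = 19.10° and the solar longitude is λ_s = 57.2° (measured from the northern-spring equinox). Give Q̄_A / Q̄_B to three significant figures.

Q̄_A / Q̄_B ≈ 1.01

— Configuration A (φ=+4.1°):
Solar declination: sin δ = sin ε · sin λ_s = sin 19.10° × sin 160.0° = 0.11192, so δ = +6.426°.
cos H₀ = −tan(+4.1°) tan(+6.426°) = -0.0081, H₀ = 1.5789 rad.
Bracket: H₀ sin φ sin δ + cos φ cos δ sin H₀ = 1.5789×0.07150×0.11192 + 0.99744×0.99372×0.99997 = 0.012635 + 0.991146 = 1.003781.
Q̄ = (S₀/π) × [bracket] = (550/π) × 1.003781 = 175.73 W/m².
— Configuration B (φ=+4.1°):
Solar declination: sin δ = sin ε · sin λ_s = sin 19.10° × sin 57.2° = 0.27505, so δ = +15.965°.
cos H₀ = −tan(+4.1°) tan(+15.965°) = -0.0205, H₀ = 1.5913 rad.
Bracket: H₀ sin φ sin δ + cos φ cos δ sin H₀ = 1.5913×0.07150×0.27505 + 0.99744×0.96143×0.99979 = 0.031295 + 0.958767 = 0.990062.
Q̄ = (S₀/π) × [bracket] = (550/π) × 0.990062 = 173.33 W/m².
Ratio Q̄_A / Q̄_B = 175.73 / 173.33 = 1.014.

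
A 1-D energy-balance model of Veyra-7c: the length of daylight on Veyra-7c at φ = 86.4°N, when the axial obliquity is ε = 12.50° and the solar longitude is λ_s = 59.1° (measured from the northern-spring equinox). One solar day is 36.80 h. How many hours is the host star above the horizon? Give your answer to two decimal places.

36.80 h

Solar declination: sin δ = sin ε · sin λ_s = sin 12.50° × sin 59.1° = 0.18572, so δ = +10.703°.
Sunrise equation: cos H₀ = −tan φ · tan δ = -3.0042 ≤ −1, so the host star never sets (polar day) and H₀ = π.
Daylight = 2H₀/(2π) × 36.80 h = (3.1416/π) × 36.80 = 36.80 h.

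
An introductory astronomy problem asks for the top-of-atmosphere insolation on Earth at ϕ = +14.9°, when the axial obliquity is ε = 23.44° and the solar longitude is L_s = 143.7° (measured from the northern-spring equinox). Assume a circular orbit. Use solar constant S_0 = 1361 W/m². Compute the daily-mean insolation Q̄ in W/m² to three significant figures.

Solar declination: sin δ = sin ε · sin L_s = sin 23.44° × sin 143.7° = 0.23550, so δ = +13.621°.
cos h₀ = −tan(+14.9°) tan(+13.621°) = -0.0645, h₀ = 1.6353 rad.
Bracket: h₀ sin ϕ sin δ + cos ϕ cos δ sin h₀ = 1.6353×0.25713×0.23550 + 0.96638×0.97188×0.99792 = 0.099024 + 0.937252 = 1.036276.
Q̄ = (S_0/π) × [bracket] = (1361/π) × 1.036276 = 448.9 W/m².

Q̄ ≈ 449 W/m²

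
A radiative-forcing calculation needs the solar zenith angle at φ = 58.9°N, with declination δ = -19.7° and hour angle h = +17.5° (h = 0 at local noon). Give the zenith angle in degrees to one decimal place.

cos θ_z = sin φ sin δ + cos φ cos δ cos h = -0.288644 + 0.463793 = 0.175149.
θ_z = arccos(0.175149) = 79.9°.

θ_z = 79.9°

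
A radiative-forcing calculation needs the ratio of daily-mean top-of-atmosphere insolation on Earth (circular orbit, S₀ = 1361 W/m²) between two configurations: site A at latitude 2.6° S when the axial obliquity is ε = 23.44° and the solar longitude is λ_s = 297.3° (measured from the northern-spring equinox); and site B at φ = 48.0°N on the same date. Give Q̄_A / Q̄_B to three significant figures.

— Configuration A (φ=-2.6°):
Solar declination: sin δ = sin ε · sin λ_s = sin 23.44° × sin 297.3° = -0.35348, so δ = -20.700°.
cos H₀ = −tan(-2.6°) tan(-20.700°) = -0.0172, H₀ = 1.5880 rad.
Bracket: H₀ sin φ sin δ + cos φ cos δ sin H₀ = 1.5880×-0.04536×-0.35348 + 0.99897×0.93544×0.99985 = 0.025462 + 0.934336 = 0.959798.
Q̄ = (S₀/π) × [bracket] = (1361/π) × 0.959798 = 415.80 W/m².
— Configuration B (φ=+48.0°):
cos H₀ = −tan(+48.0°) tan(-20.700°) = 0.4197, H₀ = 1.1377 rad.
Bracket: H₀ sin φ sin δ + cos φ cos δ sin H₀ = 1.1377×0.74314×-0.35348 + 0.66913×0.93544×0.90767 = -0.298857 + 0.568139 = 0.269282.
Q̄ = (S₀/π) × [bracket] = (1361/π) × 0.269282 = 116.66 W/m².
Ratio Q̄_A / Q̄_B = 415.80 / 116.66 = 3.564.

Q̄_A / Q̄_B ≈ 3.56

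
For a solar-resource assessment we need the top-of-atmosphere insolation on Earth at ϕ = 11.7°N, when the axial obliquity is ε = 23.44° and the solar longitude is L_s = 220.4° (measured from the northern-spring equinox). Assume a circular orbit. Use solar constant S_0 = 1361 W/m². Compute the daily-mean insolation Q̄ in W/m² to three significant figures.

Solar declination: sin δ = sin ε · sin L_s = sin 23.44° × sin 220.4° = -0.25781, so δ = -14.940°.
cos h₀ = −tan(+11.7°) tan(-14.940°) = 0.0553, h₀ = 1.5155 rad.
Bracket: h₀ sin ϕ sin δ + cos ϕ cos δ sin h₀ = 1.5155×0.20279×-0.25781 + 0.97922×0.96619×0.99847 = -0.079232 + 0.944665 = 0.865433.
Q̄ = (S_0/π) × [bracket] = (1361/π) × 0.865433 = 374.9 W/m².

Q̄ ≈ 375 W/m²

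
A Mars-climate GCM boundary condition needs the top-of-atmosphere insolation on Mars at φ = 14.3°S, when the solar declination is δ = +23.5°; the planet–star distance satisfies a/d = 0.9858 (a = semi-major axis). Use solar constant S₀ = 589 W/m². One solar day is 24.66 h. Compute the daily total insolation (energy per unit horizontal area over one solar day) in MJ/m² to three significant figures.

cos H₀ = −tan(-14.3°) tan(+23.500°) = 0.1108, H₀ = 1.4597 rad.
Bracket: H₀ sin φ sin δ + cos φ cos δ sin H₀ = 1.4597×-0.24700×0.39875 + 0.96902×0.91706×0.99384 = -0.143768 + 0.883175 = 0.739407.
Inverse-square distance factor (a/d)² = 0.9858² = 0.971802.
Q̄ = (S₀/π) × 0.971802 × [bracket] = (589/π) × 0.971802 × 0.739407 = 134.72 W/m².
Daily total = Q̄ × 24.66 h × 3600 s/h = 134.72 × 24.66 × 3600 / 10⁶ = 11.96 MJ/m².

12.0 MJ/m²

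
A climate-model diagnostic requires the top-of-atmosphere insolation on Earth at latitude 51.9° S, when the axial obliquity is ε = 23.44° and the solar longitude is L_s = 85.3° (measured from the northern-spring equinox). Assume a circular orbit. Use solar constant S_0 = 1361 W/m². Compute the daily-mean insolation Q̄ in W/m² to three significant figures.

Solar declination: sin δ = sin ε · sin L_s = sin 23.44° × sin 85.3° = 0.39645, so δ = +23.356°.
cos h₀ = −tan(-51.9°) tan(+23.356°) = 0.5507, h₀ = 0.9875 rad.
Bracket: h₀ sin ϕ sin δ + cos ϕ cos δ sin h₀ = 0.9875×-0.78694×0.39645 + 0.61704×0.91806×0.83468 = -0.308083 + 0.472829 = 0.164746.
Q̄ = (S_0/π) × [bracket] = (1361/π) × 0.164746 = 71.37 W/m².

Q̄ ≈ 71.4 W/m²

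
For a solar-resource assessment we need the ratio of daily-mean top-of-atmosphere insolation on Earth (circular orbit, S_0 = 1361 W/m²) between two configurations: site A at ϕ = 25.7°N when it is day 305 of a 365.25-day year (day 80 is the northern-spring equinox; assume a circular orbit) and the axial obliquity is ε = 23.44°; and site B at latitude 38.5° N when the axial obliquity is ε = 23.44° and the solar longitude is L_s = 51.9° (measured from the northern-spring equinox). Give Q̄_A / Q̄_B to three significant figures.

Q̄_A / Q̄_B ≈ 0.647

— Configuration A (ϕ=+25.7°):
Solar longitude: L_s = 360° × (305 − 80)/365.25 = 221.766°.
sin δ = sin 23.44° × sin 221.766° = -0.26496, so δ = -15.365°.
cos h₀ = −tan(+25.7°) tan(-15.365°) = 0.1322, h₀ = 1.4382 rad.
Bracket: h₀ sin ϕ sin δ + cos ϕ cos δ sin h₀ = 1.4382×0.43366×-0.26496 + 0.90108×0.96426×0.99122 = -0.165253 + 0.861247 = 0.695994.
Q̄ = (S_0/π) × [bracket] = (1361/π) × 0.695994 = 301.52 W/m².
— Configuration B (ϕ=+38.5°):
Solar declination: sin δ = sin ε · sin L_s = sin 23.44° × sin 51.9° = 0.31303, so δ = +18.242°.
cos h₀ = −tan(+38.5°) tan(+18.242°) = -0.2622, h₀ = 1.8361 rad.
Bracket: h₀ sin ϕ sin δ + cos ϕ cos δ sin h₀ = 1.8361×0.62251×0.31303 + 0.78261×0.94974×0.96502 = 0.357790 + 0.717276 = 1.075066.
Q̄ = (S_0/π) × [bracket] = (1361/π) × 1.075066 = 465.74 W/m².
Ratio Q̄_A / Q̄_B = 301.52 / 465.74 = 0.6474.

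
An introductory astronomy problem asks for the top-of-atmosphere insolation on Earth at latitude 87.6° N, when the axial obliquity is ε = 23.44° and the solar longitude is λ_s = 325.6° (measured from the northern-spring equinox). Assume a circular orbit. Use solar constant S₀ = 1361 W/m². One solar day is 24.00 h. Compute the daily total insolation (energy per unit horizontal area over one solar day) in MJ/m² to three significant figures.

Solar declination: sin δ = sin ε · sin λ_s = sin 23.44° × sin 325.6° = -0.22474, so δ = -12.987°.
cos H₀ = −tan(+87.6°) tan(-12.987°) = 5.5028 ≥ 1 ⇒ polar night, H₀ = 0 and Q̄ = 0.
Daily total = Q̄ × 24.00 h × 3600 s/h = 0.00 MJ/m².

0.00 MJ/m²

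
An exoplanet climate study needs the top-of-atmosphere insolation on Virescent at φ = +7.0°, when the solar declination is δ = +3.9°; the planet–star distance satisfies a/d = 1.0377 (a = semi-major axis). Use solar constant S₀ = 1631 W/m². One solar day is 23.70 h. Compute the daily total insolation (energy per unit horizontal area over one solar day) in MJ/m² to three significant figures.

47.9 MJ/m²

cos H₀ = −tan(+7.0°) tan(+3.900°) = -0.0084, H₀ = 1.5792 rad.
Bracket: H₀ sin φ sin δ + cos φ cos δ sin H₀ = 1.5792×0.12187×0.06802 + 0.99255×0.99768×0.99996 = 0.013091 + 0.990208 = 1.003299.
Inverse-square distance factor (a/d)² = 1.0377² = 1.076821.
Q̄ = (S₀/π) × 1.076821 × [bracket] = (1631/π) × 1.076821 × 1.003299 = 560.89 W/m².
Daily total = Q̄ × 23.70 h × 3600 s/h = 560.89 × 23.70 × 3600 / 10⁶ = 47.86 MJ/m².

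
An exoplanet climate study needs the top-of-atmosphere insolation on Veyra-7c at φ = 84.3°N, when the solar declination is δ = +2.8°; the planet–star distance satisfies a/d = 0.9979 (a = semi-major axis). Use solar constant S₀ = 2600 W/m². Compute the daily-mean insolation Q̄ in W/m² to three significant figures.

Q̄ ≈ 155 W/m²

cos H₀ = −tan(+84.3°) tan(+2.800°) = -0.4900, H₀ = 2.0829 rad.
Bracket: H₀ sin φ sin δ + cos φ cos δ sin H₀ = 2.0829×0.99506×0.04885 + 0.09932×0.99881×0.87172 = 0.101247 + 0.086476 = 0.187723.
Inverse-square distance factor (a/d)² = 0.9979² = 0.995804.
Q̄ = (S₀/π) × 0.995804 × [bracket] = (2600/π) × 0.995804 × 0.187723 = 154.7 W/m².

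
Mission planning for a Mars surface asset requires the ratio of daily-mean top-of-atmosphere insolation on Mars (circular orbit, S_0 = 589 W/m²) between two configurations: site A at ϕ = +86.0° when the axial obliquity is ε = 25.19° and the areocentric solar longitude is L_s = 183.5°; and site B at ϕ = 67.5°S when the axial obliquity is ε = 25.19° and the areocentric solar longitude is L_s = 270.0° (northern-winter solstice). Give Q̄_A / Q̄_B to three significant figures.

— Configuration A (ϕ=+86.0°):
sin δ = sin 25.19° × sin 183.5° = -0.02598, so δ = -1.489°.
cos h₀ = −tan(+86.0°) tan(-1.489°) = 0.3717, h₀ = 1.1899 rad.
Bracket: h₀ sin ϕ sin δ + cos ϕ cos δ sin h₀ = 1.1899×0.99756×-0.02598 + 0.06976×0.99966×0.92835 = -0.030838 + 0.064740 = 0.033902.
Q̄ = (S_0/π) × [bracket] = (589/π) × 0.033902 = 6.3561 W/m².
— Configuration B (ϕ=-67.5°):
sin δ = sin 25.19° × sin 270.0° = -0.42562, so δ = -25.190°.
cos h₀ = −tan(-67.5°) tan(-25.190°) = -1.1355 ≤ −1 ⇒ polar day, h₀ = π.
Bracket: h₀ sin ϕ sin δ + cos ϕ cos δ sin h₀ = 3.1416×-0.92388×-0.42562 + 0.38268×0.90490×0.00000 = 1.235346 + 0.000000 = 1.235346.
Q̄ = (S_0/π) × [bracket] = (589/π) × 1.235346 = 231.61 W/m².
Ratio Q̄_A / Q̄_B = 6.3561 / 231.61 = 0.02744.

Q̄_A / Q̄_B ≈ 0.0274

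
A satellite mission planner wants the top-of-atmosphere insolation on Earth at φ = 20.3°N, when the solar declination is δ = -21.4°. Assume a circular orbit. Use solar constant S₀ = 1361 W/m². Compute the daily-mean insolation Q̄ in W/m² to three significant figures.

cos H₀ = −tan(+20.3°) tan(-21.400°) = 0.1450, H₀ = 1.4253 rad.
Bracket: H₀ sin φ sin δ + cos φ cos δ sin H₀ = 1.4253×0.34694×-0.36488 + 0.93789×0.93106×0.98944 = -0.180431 + 0.864011 = 0.683580.
Q̄ = (S₀/π) × [bracket] = (1361/π) × 0.683580 = 296.1 W/m².

Q̄ ≈ 296 W/m²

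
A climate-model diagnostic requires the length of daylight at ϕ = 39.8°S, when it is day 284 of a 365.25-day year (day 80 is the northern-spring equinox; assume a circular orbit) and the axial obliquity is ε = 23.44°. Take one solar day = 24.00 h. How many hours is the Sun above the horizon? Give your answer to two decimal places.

12.92 h

Solar longitude: L_s = 360° × (284 − 80)/365.25 = 201.068°.
sin δ = sin 23.44° × sin 201.068° = -0.14299, so δ = -8.221°.
cos h₀ = −tan ϕ · tan δ = −tan(-39.8°) × tan(-8.221°) = -0.1204, so h₀ = 1.6915 rad = 96.91°.
Daylight = 2h₀/(2π) × 24.00 h = (1.6915/π) × 24.00 = 12.92 h.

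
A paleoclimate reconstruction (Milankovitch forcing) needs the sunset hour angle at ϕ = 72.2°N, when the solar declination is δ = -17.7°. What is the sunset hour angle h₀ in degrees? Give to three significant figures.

cos h₀ = −tan ϕ · tan δ = −tan(+72.2°) × tan(-17.700°) = 0.9940, so h₀ = 0.1095 rad = 6.28°.

h₀ = 6.28°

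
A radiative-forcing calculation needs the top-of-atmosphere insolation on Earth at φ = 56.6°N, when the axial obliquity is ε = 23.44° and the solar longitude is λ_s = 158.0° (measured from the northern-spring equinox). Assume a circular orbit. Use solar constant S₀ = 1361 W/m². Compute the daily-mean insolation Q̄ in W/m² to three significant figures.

Solar declination: sin δ = sin ε · sin λ_s = sin 23.44° × sin 158.0° = 0.14901, so δ = +8.570°.
cos H₀ = −tan(+56.6°) tan(+8.570°) = -0.2285, H₀ = 1.8014 rad.
Bracket: H₀ sin φ sin δ + cos φ cos δ sin H₀ = 1.8014×0.83485×0.14901 + 0.55048×0.98884×0.97353 = 0.224096 + 0.529928 = 0.754024.
Q̄ = (S₀/π) × [bracket] = (1361/π) × 0.754024 = 326.7 W/m².

Q̄ ≈ 327 W/m²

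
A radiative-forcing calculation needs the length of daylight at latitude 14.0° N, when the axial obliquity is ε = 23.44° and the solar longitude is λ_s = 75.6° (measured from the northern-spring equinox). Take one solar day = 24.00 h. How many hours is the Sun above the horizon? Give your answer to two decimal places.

Solar declination: sin δ = sin ε · sin λ_s = sin 23.44° × sin 75.6° = 0.38529, so δ = +22.662°.
cos H₀ = −tan φ · tan δ = −tan(+14.0°) × tan(+22.662°) = -0.1041, so H₀ = 1.6751 rad = 95.98°.
Daylight = 2H₀/(2π) × 24.00 h = (1.6751/π) × 24.00 = 12.80 h.

12.80 h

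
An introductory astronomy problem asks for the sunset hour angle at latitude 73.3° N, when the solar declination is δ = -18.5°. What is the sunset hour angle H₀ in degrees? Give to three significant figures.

H₀ = 0.00°

cos H₀ = −tan φ · tan δ = 1.1153 ≥ 1, so the Sun never rises (polar night) and H₀ = 0.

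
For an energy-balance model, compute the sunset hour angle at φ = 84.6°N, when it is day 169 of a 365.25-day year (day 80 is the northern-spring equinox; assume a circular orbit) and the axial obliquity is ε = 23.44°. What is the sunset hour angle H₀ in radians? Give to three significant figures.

H₀ = 3.14 rad

Solar longitude: λ_s = 360° × (169 − 80)/365.25 = 87.721°.
sin δ = sin 23.44° × sin 87.721° = 0.39747, so δ = +23.420°.
Sunrise equation: cos H₀ = −tan φ · tan δ = -4.5824 ≤ −1, so the Sun never sets (polar day) and H₀ = π.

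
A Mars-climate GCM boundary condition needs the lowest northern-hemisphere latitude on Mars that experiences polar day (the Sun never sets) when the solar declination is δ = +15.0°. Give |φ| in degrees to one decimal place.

|φ| = 75.0°

Polar day requires cos H₀ = −tan φ tan δ ≤ −1, i.e. tan φ tan δ ≥ 1.
The boundary is |tan φ| · |tan δ| = 1, so |φ| = 90° − |δ| = 90° − 15.0° = 75.0° in the northern hemisphere.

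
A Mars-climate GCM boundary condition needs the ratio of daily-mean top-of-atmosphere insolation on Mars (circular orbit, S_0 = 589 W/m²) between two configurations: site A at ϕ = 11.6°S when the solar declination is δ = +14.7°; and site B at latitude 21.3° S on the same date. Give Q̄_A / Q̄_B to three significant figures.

— Configuration A (ϕ=-11.6°):
cos h₀ = −tan(-11.6°) tan(+14.700°) = 0.0539, h₀ = 1.5169 rad.
Bracket: h₀ sin ϕ sin δ + cos ϕ cos δ sin h₀ = 1.5169×-0.20108×0.25376 + 0.97958×0.96727×0.99855 = -0.077401 + 0.946144 = 0.868743.
Q̄ = (S_0/π) × [bracket] = (589/π) × 0.868743 = 162.88 W/m².
— Configuration B (ϕ=-21.3°):
cos h₀ = −tan(-21.3°) tan(+14.700°) = 0.1023, h₀ = 1.4683 rad.
Bracket: h₀ sin ϕ sin δ + cos ϕ cos δ sin h₀ = 1.4683×-0.36325×0.25376 + 0.93169×0.96727×0.99476 = -0.135345 + 0.896474 = 0.761129.
Q̄ = (S_0/π) × [bracket] = (589/π) × 0.761129 = 142.70 W/m².
Ratio Q̄_A / Q̄_B = 162.88 / 142.70 = 1.141.

Q̄_A / Q̄_B ≈ 1.14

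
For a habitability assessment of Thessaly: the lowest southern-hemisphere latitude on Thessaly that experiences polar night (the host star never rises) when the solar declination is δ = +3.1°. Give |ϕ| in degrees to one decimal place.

Polar night requires cos h₀ = −tan ϕ tan δ ≥ 1, i.e. tan ϕ tan δ ≤ −1.
The boundary is |tan ϕ| · |tan δ| = 1, so |ϕ| = 90° − |δ| = 90° − 3.1° = 86.9° in the southern hemisphere.

|ϕ| = 86.9°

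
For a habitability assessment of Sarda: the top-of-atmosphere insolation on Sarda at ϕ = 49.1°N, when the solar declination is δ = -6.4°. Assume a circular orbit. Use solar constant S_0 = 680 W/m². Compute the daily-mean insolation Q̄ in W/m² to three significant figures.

Q̄ ≈ 113 W/m²

cos h₀ = −tan(+49.1°) tan(-6.400°) = 0.1295, h₀ = 1.4409 rad.
Bracket: h₀ sin ϕ sin δ + cos ϕ cos δ sin h₀ = 1.4409×0.75585×-0.11147 + 0.65474×0.99377×0.99158 = -0.121402 + 0.645182 = 0.523780.
Q̄ = (S_0/π) × [bracket] = (680/π) × 0.523780 = 113.4 W/m².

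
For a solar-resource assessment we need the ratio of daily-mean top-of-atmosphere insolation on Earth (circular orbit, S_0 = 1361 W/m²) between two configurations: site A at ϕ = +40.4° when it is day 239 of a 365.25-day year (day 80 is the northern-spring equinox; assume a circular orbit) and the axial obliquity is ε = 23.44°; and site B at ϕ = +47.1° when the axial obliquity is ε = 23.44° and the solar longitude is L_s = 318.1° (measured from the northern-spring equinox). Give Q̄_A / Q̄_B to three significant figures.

— Configuration A (ϕ=+40.4°):
Solar longitude: L_s = 360° × (239 − 80)/365.25 = 156.715°.
sin δ = sin 23.44° × sin 156.715° = 0.15725, so δ = +9.047°.
cos h₀ = −tan(+40.4°) tan(+9.047°) = -0.1355, h₀ = 1.7067 rad.
Bracket: h₀ sin ϕ sin δ + cos ϕ cos δ sin h₀ = 1.7067×0.64812×0.15725 + 0.76154×0.98756×0.99078 = 0.173942 + 0.745132 = 0.919074.
Q̄ = (S_0/π) × [bracket] = (1361/π) × 0.919074 = 398.16 W/m².
— Configuration B (ϕ=+47.1°):
Solar declination: sin δ = sin ε · sin L_s = sin 23.44° × sin 318.1° = -0.26566, so δ = -15.406°.
cos h₀ = −tan(+47.1°) tan(-15.406°) = 0.2965, h₀ = 1.2697 rad.
Bracket: h₀ sin ϕ sin δ + cos ϕ cos δ sin h₀ = 1.2697×0.73254×-0.26566 + 0.68072×0.96407×0.95502 = -0.247092 + 0.626743 = 0.379651.
Q̄ = (S_0/π) × [bracket] = (1361/π) × 0.379651 = 164.47 W/m².
Ratio Q̄_A / Q̄_B = 398.16 / 164.47 = 2.421.

Q̄_A / Q̄_B ≈ 2.42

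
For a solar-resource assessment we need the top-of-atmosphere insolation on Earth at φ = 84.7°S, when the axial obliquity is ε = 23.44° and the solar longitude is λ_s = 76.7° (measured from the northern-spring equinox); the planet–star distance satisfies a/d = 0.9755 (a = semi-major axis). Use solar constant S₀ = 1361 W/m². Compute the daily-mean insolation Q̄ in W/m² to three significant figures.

Q̄ ≈ 0.00 W/m²

Solar declination: sin δ = sin ε · sin λ_s = sin 23.44° × sin 76.7° = 0.38712, so δ = +22.775°.
cos H₀ = −tan(-84.7°) tan(+22.775°) = 4.5259 ≥ 1 ⇒ polar night, H₀ = 0 and Q̄ = 0.
Inverse-square distance factor (a/d)² = 0.9755² = 0.951600.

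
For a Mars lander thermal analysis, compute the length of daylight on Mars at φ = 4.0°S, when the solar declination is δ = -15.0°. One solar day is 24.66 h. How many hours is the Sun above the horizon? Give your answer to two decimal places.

cos H₀ = −tan φ · tan δ = −tan(-4.0°) × tan(-15.000°) = -0.0187, so H₀ = 1.5895 rad = 91.07°.
Daylight = 2H₀/(2π) × 24.66 h = (1.5895/π) × 24.66 = 12.48 h.

12.48 h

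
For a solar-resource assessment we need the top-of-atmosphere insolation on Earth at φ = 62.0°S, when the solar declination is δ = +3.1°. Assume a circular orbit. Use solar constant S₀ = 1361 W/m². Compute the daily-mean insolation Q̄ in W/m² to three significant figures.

Q̄ ≈ 172 W/m²

cos H₀ = −tan(-62.0°) tan(+3.100°) = 0.1019, H₀ = 1.4688 rad.
Bracket: H₀ sin φ sin δ + cos φ cos δ sin H₀ = 1.4688×-0.88295×0.05408 + 0.46947×0.99854×0.99480 = -0.070135 + 0.466347 = 0.396212.
Q̄ = (S₀/π) × [bracket] = (1361/π) × 0.396212 = 171.6 W/m².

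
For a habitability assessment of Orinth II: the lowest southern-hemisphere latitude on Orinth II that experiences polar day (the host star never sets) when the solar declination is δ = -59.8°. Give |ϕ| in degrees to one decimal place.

|ϕ| = 30.2°

Polar day requires cos h₀ = −tan ϕ tan δ ≤ −1, i.e. tan ϕ tan δ ≥ 1.
The boundary is |tan ϕ| · |tan δ| = 1, so |ϕ| = 90° − |δ| = 90° − 59.8° = 30.2° in the southern hemisphere.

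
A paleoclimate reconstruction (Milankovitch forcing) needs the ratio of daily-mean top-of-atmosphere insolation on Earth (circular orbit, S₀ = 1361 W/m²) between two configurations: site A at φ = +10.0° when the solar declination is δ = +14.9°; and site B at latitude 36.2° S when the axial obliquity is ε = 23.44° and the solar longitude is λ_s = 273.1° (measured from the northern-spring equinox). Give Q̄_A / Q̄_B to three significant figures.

Q̄_A / Q̄_B ≈ 0.892

— Configuration A (φ=+10.0°):
cos H₀ = −tan(+10.0°) tan(+14.900°) = -0.0469, H₀ = 1.6177 rad.
Bracket: H₀ sin φ sin δ + cos φ cos δ sin H₀ = 1.6177×0.17365×0.25713 + 0.98481×0.96638×0.99890 = 0.072231 + 0.950654 = 1.022885.
Q̄ = (S₀/π) × [bracket] = (1361/π) × 1.022885 = 443.13 W/m².
— Configuration B (φ=-36.2°):
Solar declination: sin δ = sin ε · sin λ_s = sin 23.44° × sin 273.1° = -0.39721, so δ = -23.404°.
cos H₀ = −tan(-36.2°) tan(-23.404°) = -0.3168, H₀ = 1.8931 rad.
Bracket: H₀ sin φ sin δ + cos φ cos δ sin H₀ = 1.8931×-0.59061×-0.39721 + 0.80696×0.91773×0.94850 = 0.444114 + 0.702432 = 1.146546.
Q̄ = (S₀/π) × [bracket] = (1361/π) × 1.146546 = 496.71 W/m².
Ratio Q̄_A / Q̄_B = 443.13 / 496.71 = 0.8921.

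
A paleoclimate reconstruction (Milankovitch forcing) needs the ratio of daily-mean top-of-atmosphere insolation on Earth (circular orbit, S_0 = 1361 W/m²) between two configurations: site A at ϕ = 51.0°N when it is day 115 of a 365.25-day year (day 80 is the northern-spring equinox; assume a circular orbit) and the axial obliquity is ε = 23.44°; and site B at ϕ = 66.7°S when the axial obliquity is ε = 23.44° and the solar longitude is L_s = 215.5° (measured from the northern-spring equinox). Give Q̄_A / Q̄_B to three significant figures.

— Configuration A (ϕ=+51.0°):
Solar longitude: L_s = 360° × (115 − 80)/365.25 = 34.497°.
sin δ = sin 23.44° × sin 34.497° = 0.22529, so δ = +13.020°.
cos h₀ = −tan(+51.0°) tan(+13.020°) = -0.2856, h₀ = 1.8604 rad.
Bracket: h₀ sin ϕ sin δ + cos ϕ cos δ sin h₀ = 1.8604×0.77715×0.22529 + 0.62932×0.97429×0.95836 = 0.325727 + 0.587609 = 0.913336.
Q̄ = (S_0/π) × [bracket] = (1361/π) × 0.913336 = 395.68 W/m².
— Configuration B (ϕ=-66.7°):
Solar declination: sin δ = sin ε · sin L_s = sin 23.44° × sin 215.5° = -0.23100, so δ = -13.356°.
cos h₀ = −tan(-66.7°) tan(-13.356°) = -0.5513, h₀ = 2.1547 rad.
Bracket: h₀ sin ϕ sin δ + cos ϕ cos δ sin h₀ = 2.1547×-0.91845×-0.23100 + 0.39555×0.97295×0.83432 = 0.457145 + 0.321088 = 0.778233.
Q̄ = (S_0/π) × [bracket] = (1361/π) × 0.778233 = 337.15 W/m².
Ratio Q̄_A / Q̄_B = 395.68 / 337.15 = 1.174.

Q̄_A / Q̄_B ≈ 1.17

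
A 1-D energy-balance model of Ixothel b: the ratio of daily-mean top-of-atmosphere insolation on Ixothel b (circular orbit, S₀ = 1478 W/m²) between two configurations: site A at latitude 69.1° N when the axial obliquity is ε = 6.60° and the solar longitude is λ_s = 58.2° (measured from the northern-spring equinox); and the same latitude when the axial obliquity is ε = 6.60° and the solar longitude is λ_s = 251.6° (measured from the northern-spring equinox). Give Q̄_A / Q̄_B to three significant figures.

Q̄_A / Q̄_B ≈ 2.44

— Configuration A (φ=+69.1°):
Solar declination: sin δ = sin ε · sin λ_s = sin 6.60° × sin 58.2° = 0.09768, so δ = +5.606°.
cos H₀ = −tan(+69.1°) tan(+5.606°) = -0.2570, H₀ = 1.8308 rad.
Bracket: H₀ sin φ sin δ + cos φ cos δ sin H₀ = 1.8308×0.93420×0.09768 + 0.35674×0.99522×0.96640 = 0.167065 + 0.343106 = 0.510171.
Q̄ = (S₀/π) × [bracket] = (1478/π) × 0.510171 = 240.02 W/m².
— Configuration B (φ=+69.1°):
Solar declination: sin δ = sin ε · sin λ_s = sin 6.60° × sin 251.6° = -0.10906, so δ = -6.261°.
cos H₀ = −tan(+69.1°) tan(-6.261°) = 0.2873, H₀ = 1.2794 rad.
Bracket: H₀ sin φ sin δ + cos φ cos δ sin H₀ = 1.2794×0.93420×-0.10906 + 0.35674×0.99404×0.95784 = -0.130350 + 0.339663 = 0.209313.
Q̄ = (S₀/π) × [bracket] = (1478/π) × 0.209313 = 98.474 W/m².
Ratio Q̄_A / Q̄_B = 240.02 / 98.474 = 2.437.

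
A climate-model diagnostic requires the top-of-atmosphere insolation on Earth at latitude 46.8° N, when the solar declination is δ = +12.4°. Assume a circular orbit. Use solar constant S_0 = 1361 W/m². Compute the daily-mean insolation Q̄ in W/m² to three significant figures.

Q̄ ≈ 404 W/m²

cos h₀ = −tan(+46.8°) tan(+12.400°) = -0.2341, h₀ = 1.8071 rad.
Bracket: h₀ sin ϕ sin δ + cos ϕ cos δ sin h₀ = 1.8071×0.72897×0.21474 + 0.68455×0.97667×0.97220 = 0.282882 + 0.649993 = 0.932875.
Q̄ = (S_0/π) × [bracket] = (1361/π) × 0.932875 = 404.1 W/m².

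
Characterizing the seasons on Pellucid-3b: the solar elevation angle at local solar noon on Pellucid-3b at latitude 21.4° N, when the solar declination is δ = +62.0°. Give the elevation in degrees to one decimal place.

49.4°

At local noon the hour angle is zero, so the zenith angle equals |ϕ − δ| = |+21.4° − (+62.000°)| = 40.600°.
Elevation = 90° − 40.600° = 49.4°.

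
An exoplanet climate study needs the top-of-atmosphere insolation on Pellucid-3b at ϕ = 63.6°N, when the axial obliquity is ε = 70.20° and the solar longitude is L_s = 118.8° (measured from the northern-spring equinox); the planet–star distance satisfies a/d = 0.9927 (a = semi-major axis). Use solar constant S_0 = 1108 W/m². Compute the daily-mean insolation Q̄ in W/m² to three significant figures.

Q̄ ≈ 806 W/m²

Solar declination: sin δ = sin ε · sin L_s = sin 70.20° × sin 118.8° = 0.82450, so δ = +55.538°.
cos h₀ = −tan(+63.6°) tan(+55.538°) = -2.9352 ≤ −1 ⇒ polar day, h₀ = π.
Bracket: h₀ sin ϕ sin δ + cos ϕ cos δ sin h₀ = 3.1416×0.89571×0.82450 + 0.44464×0.56586×0.00000 = 2.320112 + 0.000000 = 2.320112.
Inverse-square distance factor (a/d)² = 0.9927² = 0.985453.
Q̄ = (S_0/π) × 0.985453 × [bracket] = (1108/π) × 0.985453 × 2.320112 = 806.4 W/m².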